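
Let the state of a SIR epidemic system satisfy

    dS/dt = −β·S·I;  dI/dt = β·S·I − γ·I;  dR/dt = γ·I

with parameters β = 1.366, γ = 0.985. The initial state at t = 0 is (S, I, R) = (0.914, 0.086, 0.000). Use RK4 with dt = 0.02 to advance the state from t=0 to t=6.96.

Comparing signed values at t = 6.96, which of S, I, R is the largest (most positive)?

t=0.000: state=(0.914, 0.086, 0.000)
step 1 (dt=0.02): k1=(-0.107, 0.023, 0.085), k2=(-0.108, 0.023, 0.085), k3=(-0.108, 0.023, 0.085), k4=(-0.108, 0.023, 0.085); state += dt/6·(k1+2k2+2k3+k4)
t=0.020: state=(0.912, 0.086, 0.002)
t=0.040: state=(0.910, 0.087, 0.003)
t=0.060: state=(0.908, 0.087, 0.005)
continuing one RK4 step at a time; state shown every 25 steps (Δt=0.5):
t=0.500: state=(0.859, 0.096, 0.045)
t=1.000: state=(0.802, 0.104, 0.094)
t=1.500: state=(0.746, 0.108, 0.147)
t=2.000: state=(0.693, 0.107, 0.200)
t=2.500: state=(0.645, 0.104, 0.252)
t=3.000: state=(0.602, 0.097, 0.301)
t=3.500: state=(0.565, 0.088, 0.347)
t=4.000: state=(0.534, 0.078, 0.388)
t=4.500: state=(0.508, 0.068, 0.424)
t=5.000: state=(0.486, 0.059, 0.455)
t=5.500: state=(0.469, 0.050, 0.482)
t=6.000: state=(0.454, 0.042, 0.504)
t=6.500: state=(0.443, 0.034, 0.523)
t=6.960: state=(0.434, 0.029, 0.537)
compare at T: S=0.434, I=0.029, R=0.537

largest component: R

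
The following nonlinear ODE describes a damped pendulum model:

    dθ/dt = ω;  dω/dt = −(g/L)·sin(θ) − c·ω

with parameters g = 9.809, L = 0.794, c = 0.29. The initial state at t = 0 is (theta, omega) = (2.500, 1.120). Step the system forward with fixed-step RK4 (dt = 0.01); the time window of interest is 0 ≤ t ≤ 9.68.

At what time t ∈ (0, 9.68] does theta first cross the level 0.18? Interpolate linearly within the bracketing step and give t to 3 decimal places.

t = 0.931

t=0.000: state=(2.500, 1.120)
step 1 (dt=0.01): k1=(1.120, -7.718), k2=(1.081, -7.652), k3=(1.082, -7.654), k4=(1.043, -7.589); state += dt/6·(k1+2k2+2k3+k4)
t=0.010: state=(2.511, 1.043)
t=0.020: state=(2.521, 0.968)
t=0.030: state=(2.530, 0.894)
continuing one RK4 step at a time; state shown every 50 steps (Δt=0.5):
t=0.500: state=(2.191, -2.508)
t=0.930: state=(0.188, -6.257)
next step: t=0.940: state=(0.125, -6.258) — theta has crossed 0.18
linear interpolation between t=0.930 (0.18751) and t=0.940 (0.12492) → t≈0.931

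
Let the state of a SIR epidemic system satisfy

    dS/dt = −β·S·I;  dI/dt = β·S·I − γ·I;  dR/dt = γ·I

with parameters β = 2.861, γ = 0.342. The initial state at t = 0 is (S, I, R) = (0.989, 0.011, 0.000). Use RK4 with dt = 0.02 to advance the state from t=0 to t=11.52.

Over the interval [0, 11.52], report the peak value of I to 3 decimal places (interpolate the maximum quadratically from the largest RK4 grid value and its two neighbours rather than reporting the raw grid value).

max I = 0.628

t=0.000: state=(0.989, 0.011, 0.000)
step 1 (dt=0.02): k1=(-0.031, 0.027, 0.004), k2=(-0.032, 0.028, 0.004), k3=(-0.032, 0.028, 0.004), k4=(-0.033, 0.029, 0.004); state += dt/6·(k1+2k2+2k3+k4)
t=0.020: state=(0.988, 0.012, 0.000)
t=0.040: state=(0.988, 0.012, 0.000)
t=0.060: state=(0.987, 0.013, 0.000)
continuing one RK4 step at a time; state shown every 25 steps (Δt=0.5):
t=0.500: state=(0.959, 0.037, 0.004)
t=1.000: state=(0.866, 0.118, 0.016)
t=1.500: state=(0.651, 0.299, 0.050)
t=2.000: state=(0.361, 0.519, 0.121)
t=2.500: state=(0.157, 0.623, 0.220)
t=3.000: state=(0.064, 0.609, 0.327)
t=3.500: state=(0.028, 0.546, 0.426)
t=4.000: state=(0.014, 0.473, 0.513)
t=4.500: state=(0.007, 0.405, 0.588)
t=5.000: state=(0.004, 0.344, 0.652)
t=5.500: state=(0.003, 0.291, 0.706)
t=6.000: state=(0.002, 0.246, 0.752)
t=6.500: state=(0.001, 0.208, 0.791)
t=7.000: state=(0.001, 0.176, 0.823)
t=7.500: state=(0.001, 0.148, 0.851)
t=8.000: state=(0.001, 0.125, 0.874)
t=8.500: state=(0.001, 0.105, 0.894)
t=9.000: state=(0.000, 0.089, 0.911)
t=9.500: state=(0.000, 0.075, 0.925)
t=10.000: state=(0.000, 0.063, 0.936)
t=10.500: state=(0.000, 0.053, 0.946)
t=11.000: state=(0.000, 0.045, 0.955)
t=11.500: state=(0.000, 0.038, 0.962)
t=11.520: state=(0.000, 0.038, 0.962)
largest grid value and its neighbours: I(2.640)=0.62785, I(2.660)=0.62785, I(2.680)=0.62770
parabola through these three points peaks at t≈2.650 with I≈0.62787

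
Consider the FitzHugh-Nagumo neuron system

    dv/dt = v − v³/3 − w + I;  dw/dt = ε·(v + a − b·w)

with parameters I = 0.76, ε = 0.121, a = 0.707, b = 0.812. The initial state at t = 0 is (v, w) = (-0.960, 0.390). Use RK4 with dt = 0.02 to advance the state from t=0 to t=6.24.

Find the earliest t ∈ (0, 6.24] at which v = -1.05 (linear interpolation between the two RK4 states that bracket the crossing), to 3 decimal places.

t = 0.316

t=0.000: state=(-0.960, 0.390)
step 1 (dt=0.02): k1=(-0.295, -0.069), k2=(-0.295, -0.069), k3=(-0.295, -0.069), k4=(-0.294, -0.070); state += dt/6·(k1+2k2+2k3+k4)
t=0.020: state=(-0.966, 0.389)
t=0.040: state=(-0.972, 0.387)
t=0.060: state=(-0.978, 0.386)
t=0.300: state=(-1.046, 0.368)
next step: t=0.320: state=(-1.051, 0.367) — v has crossed -1.05
linear interpolation between t=0.300 (-1.04558) and t=0.320 (-1.05102) → t≈0.316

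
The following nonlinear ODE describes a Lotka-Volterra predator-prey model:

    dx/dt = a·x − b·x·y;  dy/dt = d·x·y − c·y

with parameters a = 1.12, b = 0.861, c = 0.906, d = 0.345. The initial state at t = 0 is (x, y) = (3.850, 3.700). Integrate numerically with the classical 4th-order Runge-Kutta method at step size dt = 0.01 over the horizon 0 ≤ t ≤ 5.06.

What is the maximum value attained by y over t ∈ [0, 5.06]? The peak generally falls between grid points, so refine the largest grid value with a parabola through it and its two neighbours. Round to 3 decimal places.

max y = 3.834

t=0.000: state=(3.850, 3.700)
step 1 (dt=0.01): k1=(-7.953, 1.562), k2=(-7.896, 1.515), k3=(-7.896, 1.515), k4=(-7.839, 1.468); state += dt/6·(k1+2k2+2k3+k4)
t=0.010: state=(3.771, 3.715)
t=0.020: state=(3.693, 3.729)
t=0.030: state=(3.617, 3.743)
continuing one RK4 step at a time; state shown every 20 steps (Δt=0.2):
t=0.200: state=(2.506, 3.832)
t=0.400: state=(1.637, 3.680)
t=0.600: state=(1.114, 3.370)
t=0.800: state=(0.805, 3.001)
t=1.000: state=(0.621, 2.629)
t=1.200: state=(0.509, 2.279)
t=1.400: state=(0.442, 1.965)
t=1.600: state=(0.404, 1.687)
t=1.800: state=(0.386, 1.447)
t=2.000: state=(0.384, 1.239)
t=2.200: state=(0.394, 1.062)
t=2.400: state=(0.416, 0.911)
t=2.600: state=(0.450, 0.783)
t=2.800: state=(0.496, 0.675)
t=3.000: state=(0.557, 0.584)
t=3.200: state=(0.635, 0.507)
t=3.400: state=(0.732, 0.444)
t=3.600: state=(0.853, 0.391)
t=3.800: state=(1.001, 0.348)
t=4.000: state=(1.183, 0.313)
t=4.200: state=(1.406, 0.285)
t=4.400: state=(1.678, 0.264)
t=4.600: state=(2.009, 0.250)
t=4.800: state=(2.409, 0.243)
t=5.000: state=(2.890, 0.244)
t=5.060: state=(3.052, 0.245)
largest grid value and its neighbours: y(0.170)=3.83391, y(0.180)=3.83418, y(0.190)=3.83369
parabola through these three points peaks at t≈0.179 with y≈3.83418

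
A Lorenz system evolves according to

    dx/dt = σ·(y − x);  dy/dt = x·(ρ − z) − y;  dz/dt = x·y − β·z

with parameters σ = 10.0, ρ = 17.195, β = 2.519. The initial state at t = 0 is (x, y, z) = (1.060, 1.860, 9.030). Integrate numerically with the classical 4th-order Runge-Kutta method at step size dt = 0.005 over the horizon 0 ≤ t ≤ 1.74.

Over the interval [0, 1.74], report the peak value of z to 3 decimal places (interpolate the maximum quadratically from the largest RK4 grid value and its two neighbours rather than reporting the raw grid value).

t=0.000: state=(1.060, 1.860, 9.030)
step 1 (dt=0.005): k1=(8.000, 6.795, -20.775), k2=(7.970, 6.997, -20.589), k3=(7.976, 6.996, -20.589), k4=(7.951, 7.199, -20.403); state += dt/6·(k1+2k2+2k3+k4)
t=0.005: state=(1.100, 1.895, 8.927)
t=0.010: state=(1.140, 1.932, 8.826)
t=0.015: state=(1.179, 1.971, 8.727)
continuing one RK4 step at a time; state shown every 20 steps (Δt=0.1):
t=0.100: state=(1.928, 2.975, 7.338)
t=0.200: state=(3.347, 5.232, 6.654)
t=0.300: state=(5.861, 9.034, 8.093)
t=0.400: state=(9.379, 12.765, 13.982)
t=0.500: state=(11.033, 10.207, 22.240)
t=0.600: state=(7.926, 3.472, 23.069)
t=0.700: state=(3.940, 0.888, 18.901)
t=0.800: state=(1.942, 0.848, 14.881)
t=0.900: state=(1.425, 1.360, 11.718)
t=1.000: state=(1.669, 2.198, 9.344)
t=1.100: state=(2.506, 3.691, 7.799)
t=1.200: state=(4.159, 6.347, 7.533)
t=1.300: state=(6.941, 10.242, 9.992)
t=1.400: state=(10.086, 12.413, 16.837)
t=1.500: state=(10.218, 7.931, 22.962)
t=1.600: state=(6.608, 2.595, 21.618)
t=1.700: state=(3.395, 1.163, 17.514)
t=1.740: state=(2.655, 1.169, 15.967)
largest grid value and its neighbours: z(0.550)=23.79477, z(0.555)=23.81128, z(0.560)=23.80489
parabola through these three points peaks at t≈0.556 with z≈23.81184

max z = 23.812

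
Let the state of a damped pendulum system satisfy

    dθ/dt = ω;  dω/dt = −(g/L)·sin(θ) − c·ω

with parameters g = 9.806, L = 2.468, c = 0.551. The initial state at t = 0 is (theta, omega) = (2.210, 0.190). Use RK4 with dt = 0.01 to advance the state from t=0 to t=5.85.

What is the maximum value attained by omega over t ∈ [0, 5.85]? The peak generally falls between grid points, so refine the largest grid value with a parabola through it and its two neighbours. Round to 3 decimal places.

max omega = 1.779

t=0.000: state=(2.210, 0.190)
step 1 (dt=0.01): k1=(0.190, -3.294), k2=(0.174, -3.282), k3=(0.174, -3.282), k4=(0.157, -3.271); state += dt/6·(k1+2k2+2k3+k4)
t=0.010: state=(2.212, 0.157)
t=0.020: state=(2.213, 0.125)
t=0.030: state=(2.214, 0.092)
continuing one RK4 step at a time; state shown every 20 steps (Δt=0.2):
t=0.200: state=(2.185, -0.435)
t=0.400: state=(2.038, -1.031)
t=0.600: state=(1.772, -1.630)
t=0.800: state=(1.387, -2.208)
t=1.000: state=(0.897, -2.656)
t=1.200: state=(0.345, -2.809)
t=1.400: state=(-0.199, -2.563)
t=1.600: state=(-0.658, -1.976)
t=1.800: state=(-0.978, -1.215)
t=2.000: state=(-1.142, -0.428)
t=2.200: state=(-1.153, 0.307)
t=2.400: state=(-1.026, 0.945)
t=2.600: state=(-0.785, 1.439)
t=2.800: state=(-0.464, 1.728)
t=3.000: state=(-0.111, 1.758)
t=3.200: state=(0.222, 1.528)
t=3.400: state=(0.487, 1.101)
t=3.600: state=(0.656, 0.573)
t=3.800: state=(0.716, 0.032)
t=4.000: state=(0.672, -0.457)
t=4.200: state=(0.540, -0.841)
t=4.400: state=(0.345, -1.076)
t=4.600: state=(0.121, -1.137)
t=4.800: state=(-0.098, -1.024)
t=5.000: state=(-0.279, -0.772)
t=5.200: state=(-0.401, -0.436)
t=5.400: state=(-0.452, -0.075)
t=5.600: state=(-0.433, 0.259)
t=5.800: state=(-0.353, 0.522)
t=5.850: state=(-0.326, 0.573)
largest grid value and its neighbours: omega(2.910)=1.77832, omega(2.920)=1.77879, omega(2.930)=1.77858
parabola through these three points peaks at t≈2.922 with omega≈1.77880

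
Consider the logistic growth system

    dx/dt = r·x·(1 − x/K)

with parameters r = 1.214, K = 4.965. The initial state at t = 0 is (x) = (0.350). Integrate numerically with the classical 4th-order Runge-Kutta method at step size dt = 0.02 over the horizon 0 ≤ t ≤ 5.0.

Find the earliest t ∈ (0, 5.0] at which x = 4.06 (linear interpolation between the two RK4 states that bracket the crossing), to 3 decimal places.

t=0.000: state=(0.350)
step 1 (dt=0.02): k1=(0.395), k2=(0.399), k3=(0.399), k4=(0.403); state += dt/6·(k1+2k2+2k3+k4)
t=0.020: state=(0.358)
t=0.040: state=(0.366)
t=0.060: state=(0.374)
continuing one RK4 step at a time; state shown every 10 steps (Δt=0.2):
t=0.200: state=(0.438)
t=0.400: state=(0.545)
t=0.600: state=(0.674)
t=0.800: state=(0.829)
t=1.000: state=(1.010)
t=1.200: state=(1.219)
t=1.400: state=(1.456)
t=1.600: state=(1.718)
t=1.800: state=(2.000)
t=2.000: state=(2.295)
t=2.200: state=(2.596)
t=2.400: state=(2.894)
t=2.600: state=(3.180)
t=2.800: state=(3.447)
t=3.000: state=(3.690)
t=3.200: state=(3.906)
t=3.360: state=(4.059)
next step: t=3.380: state=(4.077) — x has crossed 4.06
linear interpolation between t=3.360 (4.05919) and t=3.380 (4.07703) → t≈3.361

t = 3.361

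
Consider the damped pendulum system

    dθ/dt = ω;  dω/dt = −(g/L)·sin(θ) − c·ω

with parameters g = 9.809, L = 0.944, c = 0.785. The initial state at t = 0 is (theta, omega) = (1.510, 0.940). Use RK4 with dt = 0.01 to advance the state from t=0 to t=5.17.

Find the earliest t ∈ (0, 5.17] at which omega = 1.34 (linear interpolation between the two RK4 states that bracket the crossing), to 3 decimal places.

t=0.000: state=(1.510, 0.940)
step 1 (dt=0.01): k1=(0.940, -11.110), k2=(0.884, -11.069), k3=(0.885, -11.069), k4=(0.829, -11.028); state += dt/6·(k1+2k2+2k3+k4)
t=0.010: state=(1.519, 0.829)
t=0.020: state=(1.527, 0.719)
t=0.030: state=(1.533, 0.610)
continuing one RK4 step at a time; state shown every 20 steps (Δt=0.2):
t=0.200: state=(1.487, -1.118)
t=0.400: state=(1.087, -2.801)
t=0.600: state=(0.418, -3.693)
t=0.800: state=(-0.298, -3.237)
t=1.000: state=(-0.804, -1.718)
t=1.200: state=(-0.969, 0.058)
t=1.360: state=(-0.857, 1.301)
next step: t=1.370: state=(-0.843, 1.369) — omega has crossed 1.34
linear interpolation between t=1.360 (1.30138) and t=1.370 (1.36898) → t≈1.366

t = 1.366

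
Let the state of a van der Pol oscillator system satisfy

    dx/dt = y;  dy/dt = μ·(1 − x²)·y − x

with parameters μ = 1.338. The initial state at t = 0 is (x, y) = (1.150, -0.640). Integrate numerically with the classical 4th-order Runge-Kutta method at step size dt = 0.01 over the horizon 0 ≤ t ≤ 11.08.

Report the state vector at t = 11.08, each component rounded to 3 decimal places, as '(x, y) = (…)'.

(x, y) = (-0.449, 1.687)

t=0.000: state=(1.150, -0.640)
step 1 (dt=0.01): k1=(-0.640, -0.874), k2=(-0.644, -0.875), k3=(-0.644, -0.875), k4=(-0.649, -0.876); state += dt/6·(k1+2k2+2k3+k4)
t=0.010: state=(1.144, -0.649)
t=0.020: state=(1.137, -0.658)
t=0.030: state=(1.130, -0.666)
continuing one RK4 step at a time; state shown every 50 steps (Δt=0.5):
t=0.500: state=(0.706, -1.188)
t=1.000: state=(-0.140, -2.327)
t=1.500: state=(-1.476, -2.280)
t=2.000: state=(-1.973, -0.041)
t=2.500: state=(-1.839, 0.446)
t=3.000: state=(-1.571, 0.618)
t=3.500: state=(-1.208, 0.860)
t=4.000: state=(-0.661, 1.413)
t=4.500: state=(0.340, 2.714)
t=5.000: state=(1.703, 1.825)
t=5.500: state=(2.007, -0.140)
t=6.000: state=(1.832, -0.476)
t=6.500: state=(1.555, -0.633)
t=7.000: state=(1.184, -0.882)
t=7.500: state=(0.620, -1.466)
t=8.000: state=(-0.420, -2.796)
t=8.500: state=(-1.753, -1.641)
t=9.000: state=(-2.003, 0.180)
t=9.500: state=(-1.818, 0.486)
t=10.000: state=(-1.537, 0.643)
t=10.500: state=(-1.158, 0.903)
t=11.000: state=(-0.577, 1.520)
t=11.080: state=(-0.449, 1.687)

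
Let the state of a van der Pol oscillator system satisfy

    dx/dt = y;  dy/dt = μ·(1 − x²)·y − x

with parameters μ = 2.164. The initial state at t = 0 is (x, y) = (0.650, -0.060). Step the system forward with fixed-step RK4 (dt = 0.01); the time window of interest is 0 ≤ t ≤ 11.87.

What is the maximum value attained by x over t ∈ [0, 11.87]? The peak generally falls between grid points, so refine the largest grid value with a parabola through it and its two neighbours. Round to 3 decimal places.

t=0.000: state=(0.650, -0.060)
step 1 (dt=0.01): k1=(-0.060, -0.725), k2=(-0.064, -0.729), k3=(-0.064, -0.729), k4=(-0.067, -0.734); state += dt/6·(k1+2k2+2k3+k4)
t=0.010: state=(0.649, -0.067)
t=0.020: state=(0.649, -0.075)
t=0.030: state=(0.648, -0.082)
continuing one RK4 step at a time; state shown every 50 steps (Δt=0.5):
t=0.500: state=(0.508, -0.564)
t=1.000: state=(-0.024, -1.767)
t=1.500: state=(-1.315, -2.608)
t=2.000: state=(-1.848, -0.002)
t=2.500: state=(-1.732, 0.346)
t=3.000: state=(-1.533, 0.448)
t=3.500: state=(-1.275, 0.606)
t=4.000: state=(-0.890, 1.002)
t=4.500: state=(-0.107, 2.468)
t=5.000: state=(1.616, 2.789)
t=5.500: state=(2.012, -0.151)
t=6.000: state=(1.879, -0.321)
t=6.500: state=(1.704, -0.381)
t=7.000: state=(1.493, -0.471)
t=7.500: state=(1.218, -0.651)
t=8.000: state=(0.794, -1.139)
t=8.500: state=(-0.139, -2.997)
t=9.000: state=(-1.822, -1.764)
t=9.500: state=(-1.995, 0.221)
t=10.000: state=(-1.849, 0.332)
t=10.500: state=(-1.669, 0.394)
t=11.000: state=(-1.449, 0.494)
t=11.500: state=(-1.157, 0.704)
t=11.870: state=(-0.838, 1.075)
largest grid value and its neighbours: x(5.390)=2.02082, x(5.400)=2.02085, x(5.410)=2.02069
parabola through these three points peaks at t≈5.397 with x≈2.02086

max x = 2.021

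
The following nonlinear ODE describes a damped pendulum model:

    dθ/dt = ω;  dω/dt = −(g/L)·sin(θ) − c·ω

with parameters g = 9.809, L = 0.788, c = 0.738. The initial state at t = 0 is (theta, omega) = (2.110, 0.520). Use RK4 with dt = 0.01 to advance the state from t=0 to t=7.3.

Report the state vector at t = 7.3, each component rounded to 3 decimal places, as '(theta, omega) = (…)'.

t=0.000: state=(2.110, 0.520)
step 1 (dt=0.01): k1=(0.520, -11.066), k2=(0.465, -11.008), k3=(0.465, -11.010), k4=(0.410, -10.954); state += dt/6·(k1+2k2+2k3+k4)
t=0.010: state=(2.115, 0.410)
t=0.020: state=(2.118, 0.301)
t=0.030: state=(2.121, 0.193)
continuing one RK4 step at a time; state shown every 25 steps (Δt=0.25):
t=0.250: state=(1.912, -2.069)
t=0.500: state=(1.082, -4.478)
t=0.750: state=(-0.159, -4.882)
t=1.000: state=(-1.094, -2.302)
t=1.250: state=(-1.276, 0.781)
t=1.500: state=(-0.765, 3.103)
t=1.750: state=(0.108, 3.451)
t=2.000: state=(0.766, 1.562)
t=2.250: state=(0.849, -0.852)
t=2.500: state=(0.410, -2.426)
t=2.750: state=(-0.215, -2.252)
t=3.000: state=(-0.595, -0.659)
t=3.250: state=(-0.535, 1.057)
t=3.500: state=(-0.145, 1.848)
t=3.750: state=(0.274, 1.304)
t=4.000: state=(0.443, 0.008)
t=4.250: state=(0.297, -1.074)
t=4.500: state=(-0.019, -1.284)
t=4.750: state=(-0.269, -0.609)
t=5.000: state=(-0.300, 0.348)
t=5.250: state=(-0.129, 0.919)
t=5.500: state=(0.099, 0.788)
t=5.750: state=(0.223, 0.157)
t=6.000: state=(0.178, -0.470)
t=6.250: state=(0.023, -0.682)
t=6.500: state=(-0.121, -0.406)
t=6.750: state=(-0.161, 0.093)
t=7.000: state=(-0.087, 0.446)
t=7.250: state=(0.032, 0.444)
t=7.300: state=(0.053, 0.402)

(theta, omega) = (0.053, 0.402)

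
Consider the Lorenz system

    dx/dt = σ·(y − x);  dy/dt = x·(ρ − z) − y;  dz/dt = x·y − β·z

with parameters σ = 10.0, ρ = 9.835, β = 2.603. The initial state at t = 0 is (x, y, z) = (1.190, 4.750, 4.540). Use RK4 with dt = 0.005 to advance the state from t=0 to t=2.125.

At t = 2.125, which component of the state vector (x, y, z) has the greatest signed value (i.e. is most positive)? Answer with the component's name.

t=0.000: state=(1.190, 4.750, 4.540)
step 1 (dt=0.005): k1=(35.600, 1.551, -6.165), k2=(34.749, 2.038, -5.697), k3=(34.782, 2.024, -5.709), k4=(33.962, 2.501, -5.251); state += dt/6·(k1+2k2+2k3+k4)
t=0.005: state=(1.364, 4.760, 4.511)
t=0.010: state=(1.530, 4.775, 4.487)
t=0.015: state=(1.689, 4.794, 4.468)
continuing one RK4 step at a time; state shown every 20 steps (Δt=0.1):
t=0.100: state=(3.698, 5.613, 4.696)
t=0.200: state=(5.431, 7.018, 6.226)
t=0.300: state=(6.752, 7.683, 8.873)
t=0.400: state=(7.058, 6.684, 11.350)
t=0.500: state=(6.113, 4.747, 12.088)
t=0.600: state=(4.676, 3.318, 11.186)
t=0.700: state=(3.573, 2.756, 9.685)
t=0.800: state=(3.039, 2.767, 8.245)
t=0.900: state=(2.984, 3.124, 7.123)
t=1.000: state=(3.289, 3.748, 6.433)
t=1.100: state=(3.880, 4.591, 6.276)
t=1.200: state=(4.673, 5.521, 6.758)
t=1.300: state=(5.492, 6.227, 7.879)
t=1.400: state=(6.026, 6.306, 9.313)
t=1.500: state=(5.995, 5.658, 10.390)
t=1.600: state=(5.433, 4.712, 10.620)
t=1.700: state=(4.691, 3.988, 10.101)
t=1.800: state=(4.109, 3.671, 9.244)
t=1.900: state=(3.830, 3.707, 8.395)
t=2.000: state=(3.850, 4.003, 7.763)
t=2.100: state=(4.113, 4.473, 7.466)
t=2.125: state=(4.208, 4.607, 7.453)
compare at T: x=4.208, y=4.607, z=7.453

largest component: z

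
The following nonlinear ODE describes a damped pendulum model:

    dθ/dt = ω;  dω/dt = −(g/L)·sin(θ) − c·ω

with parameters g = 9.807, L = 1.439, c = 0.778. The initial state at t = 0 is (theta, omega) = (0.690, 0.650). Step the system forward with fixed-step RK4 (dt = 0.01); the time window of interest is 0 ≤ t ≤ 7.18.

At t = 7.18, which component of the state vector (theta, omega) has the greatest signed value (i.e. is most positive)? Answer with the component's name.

t=0.000: state=(0.690, 0.650)
step 1 (dt=0.01): k1=(0.650, -4.844), k2=(0.626, -4.842), k3=(0.626, -4.841), k4=(0.602, -4.839); state += dt/6·(k1+2k2+2k3+k4)
t=0.010: state=(0.696, 0.602)
t=0.020: state=(0.702, 0.553)
t=0.030: state=(0.707, 0.505)
continuing one RK4 step at a time; state shown every 25 steps (Δt=0.25):
t=0.250: state=(0.706, -0.488)
t=0.500: state=(0.475, -1.278)
t=0.750: state=(0.115, -1.498)
t=1.000: state=(-0.224, -1.129)
t=1.250: state=(-0.420, -0.413)
t=1.500: state=(-0.429, 0.320)
t=1.750: state=(-0.281, 0.813)
t=2.000: state=(-0.055, 0.925)
t=2.250: state=(0.151, 0.674)
t=2.500: state=(0.265, 0.218)
t=2.750: state=(0.261, -0.236)
t=3.000: state=(0.161, -0.525)
t=3.250: state=(0.019, -0.569)
t=3.500: state=(-0.105, -0.393)
t=3.750: state=(-0.168, -0.102)
t=4.000: state=(-0.157, 0.175)
t=4.250: state=(-0.090, 0.339)
t=4.500: state=(-0.001, 0.347)
t=4.750: state=(0.073, 0.224)
t=5.000: state=(0.106, 0.040)
t=5.250: state=(0.094, -0.127)
t=5.500: state=(0.049, -0.217)
t=5.750: state=(-0.006, -0.210)
t=6.000: state=(-0.049, -0.126)
t=6.250: state=(-0.067, -0.010)
t=6.500: state=(-0.056, 0.090)
t=6.750: state=(-0.026, 0.138)
t=7.000: state=(0.008, 0.126)
t=7.180: state=(0.028, 0.088)
compare at T: theta=0.028, omega=0.088

largest component: omega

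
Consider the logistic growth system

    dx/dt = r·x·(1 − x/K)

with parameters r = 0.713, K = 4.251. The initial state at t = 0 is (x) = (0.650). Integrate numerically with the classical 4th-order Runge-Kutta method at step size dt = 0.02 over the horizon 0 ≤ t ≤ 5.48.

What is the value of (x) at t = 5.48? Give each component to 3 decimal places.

(x) = (3.825)

t=0.000: state=(0.650)
step 1 (dt=0.02): k1=(0.393), k2=(0.395), k3=(0.395), k4=(0.396); state += dt/6·(k1+2k2+2k3+k4)
t=0.020: state=(0.658)
t=0.040: state=(0.666)
t=0.060: state=(0.674)
continuing one RK4 step at a time; state shown every 10 steps (Δt=0.2):
t=0.200: state=(0.732)
t=0.400: state=(0.823)
t=0.600: state=(0.922)
t=0.800: state=(1.029)
t=1.000: state=(1.144)
t=1.200: state=(1.267)
t=1.400: state=(1.398)
t=1.600: state=(1.534)
t=1.800: state=(1.677)
t=2.000: state=(1.824)
t=2.200: state=(1.973)
t=2.400: state=(2.125)
t=2.600: state=(2.276)
t=2.800: state=(2.426)
t=3.000: state=(2.573)
t=3.200: state=(2.715)
t=3.400: state=(2.852)
t=3.600: state=(2.982)
t=3.800: state=(3.106)
t=4.000: state=(3.221)
t=4.200: state=(3.328)
t=4.400: state=(3.427)
t=4.600: state=(3.518)
t=4.800: state=(3.600)
t=5.000: state=(3.675)
t=5.200: state=(3.742)
t=5.400: state=(3.803)
t=5.480: state=(3.825)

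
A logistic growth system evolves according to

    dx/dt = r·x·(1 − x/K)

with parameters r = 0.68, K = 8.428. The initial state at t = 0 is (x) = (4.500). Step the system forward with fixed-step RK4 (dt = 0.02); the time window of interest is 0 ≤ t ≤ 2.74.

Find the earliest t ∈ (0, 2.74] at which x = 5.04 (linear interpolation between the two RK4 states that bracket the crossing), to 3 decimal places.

t=0.000: state=(4.500)
step 1 (dt=0.02): k1=(1.426), k2=(1.425), k3=(1.425), k4=(1.425); state += dt/6·(k1+2k2+2k3+k4)
t=0.020: state=(4.529)
t=0.040: state=(4.557)
t=0.060: state=(4.585)
continuing one RK4 step at a time; state shown every 5 steps (Δt=0.1):
t=0.100: state=(4.642)
t=0.200: state=(4.783)
t=0.300: state=(4.923)
t=0.380: state=(5.034)
next step: t=0.400: state=(5.062) — x has crossed 5.04
linear interpolation between t=0.380 (5.03429) and t=0.400 (5.06182) → t≈0.384

t = 0.384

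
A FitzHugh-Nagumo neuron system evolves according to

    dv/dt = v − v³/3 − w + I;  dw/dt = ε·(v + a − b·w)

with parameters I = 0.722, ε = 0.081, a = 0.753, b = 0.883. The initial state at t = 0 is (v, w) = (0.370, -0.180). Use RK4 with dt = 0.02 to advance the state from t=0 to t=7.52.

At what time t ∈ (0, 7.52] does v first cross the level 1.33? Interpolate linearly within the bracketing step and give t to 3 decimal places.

t = 0.669

t=0.000: state=(0.370, -0.180)
step 1 (dt=0.02): k1=(1.255, 0.104), k2=(1.265, 0.105), k3=(1.265, 0.105), k4=(1.275, 0.106); state += dt/6·(k1+2k2+2k3+k4)
t=0.020: state=(0.395, -0.178)
t=0.040: state=(0.421, -0.176)
t=0.060: state=(0.447, -0.174)
continuing one RK4 step at a time; state shown every 25 steps (Δt=0.5):
t=0.500: state=(1.087, -0.115)
t=0.660: state=(1.318, -0.089)
next step: t=0.680: state=(1.345, -0.085) — v has crossed 1.33
linear interpolation between t=0.660 (1.31791) and t=0.680 (1.34497) → t≈0.669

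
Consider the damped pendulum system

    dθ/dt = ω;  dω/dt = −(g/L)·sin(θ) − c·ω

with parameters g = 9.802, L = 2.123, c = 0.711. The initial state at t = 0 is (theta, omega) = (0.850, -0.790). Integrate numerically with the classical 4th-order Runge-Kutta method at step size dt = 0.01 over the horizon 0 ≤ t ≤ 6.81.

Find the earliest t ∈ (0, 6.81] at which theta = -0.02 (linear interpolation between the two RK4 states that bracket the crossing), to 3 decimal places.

t=0.000: state=(0.850, -0.790)
step 1 (dt=0.01): k1=(-0.790, -2.907), k2=(-0.805, -2.885), k3=(-0.804, -2.884), k4=(-0.819, -2.862); state += dt/6·(k1+2k2+2k3+k4)
t=0.010: state=(0.842, -0.819)
t=0.020: state=(0.834, -0.847)
t=0.030: state=(0.825, -0.875)
continuing one RK4 step at a time; state shown every 25 steps (Δt=0.25):
t=0.250: state=(0.575, -1.356)
t=0.500: state=(0.205, -1.533)
t=0.650: state=(-0.020, -1.436)
next step: t=0.660: state=(-0.034, -1.425) — theta has crossed -0.02
linear interpolation between t=0.650 (-0.02000) and t=0.660 (-0.03430) → t≈0.650

t = 0.650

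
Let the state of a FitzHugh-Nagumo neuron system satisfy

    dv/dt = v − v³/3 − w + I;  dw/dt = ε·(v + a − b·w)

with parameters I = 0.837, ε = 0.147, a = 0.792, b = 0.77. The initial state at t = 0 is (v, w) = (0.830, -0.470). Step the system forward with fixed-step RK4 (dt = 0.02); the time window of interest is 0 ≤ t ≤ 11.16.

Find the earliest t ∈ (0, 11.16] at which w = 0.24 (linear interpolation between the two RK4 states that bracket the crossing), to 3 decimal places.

t=0.000: state=(0.830, -0.470)
step 1 (dt=0.02): k1=(1.946, 0.292), k2=(1.949, 0.294), k3=(1.949, 0.294), k4=(1.951, 0.297); state += dt/6·(k1+2k2+2k3+k4)
t=0.020: state=(0.869, -0.464)
t=0.040: state=(0.908, -0.458)
t=0.060: state=(0.947, -0.452)
continuing one RK4 step at a time; state shown every 25 steps (Δt=0.5):
t=0.500: state=(1.688, -0.295)
t=1.000: state=(2.012, -0.087)
t=1.500: state=(2.035, 0.120)
t=1.800: state=(2.011, 0.238)
next step: t=1.820: state=(2.009, 0.246) — w has crossed 0.24
linear interpolation between t=1.800 (0.23799) and t=1.820 (0.24568) → t≈1.805

t = 1.805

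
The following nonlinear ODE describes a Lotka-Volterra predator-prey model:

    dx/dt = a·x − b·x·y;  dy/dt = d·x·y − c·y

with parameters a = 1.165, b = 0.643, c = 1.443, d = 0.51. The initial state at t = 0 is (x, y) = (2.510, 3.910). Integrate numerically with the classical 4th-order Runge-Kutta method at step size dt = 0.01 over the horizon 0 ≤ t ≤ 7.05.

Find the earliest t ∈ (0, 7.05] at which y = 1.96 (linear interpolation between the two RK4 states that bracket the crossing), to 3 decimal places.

t=0.000: state=(2.510, 3.910)
step 1 (dt=0.01): k1=(-3.386, -0.637), k2=(-3.358, -0.670), k3=(-3.358, -0.670), k4=(-3.330, -0.703); state += dt/6·(k1+2k2+2k3+k4)
t=0.010: state=(2.476, 3.903)
t=0.020: state=(2.443, 3.896)
t=0.030: state=(2.411, 3.888)
continuing one RK4 step at a time; state shown every 25 steps (Δt=0.25):
t=0.250: state=(1.832, 3.583)
t=0.500: state=(1.435, 3.068)
t=0.750: state=(1.224, 2.530)
t=1.000: state=(1.135, 2.048)
t=1.050: state=(1.128, 1.961)
next step: t=1.060: state=(1.127, 1.944) — y has crossed 1.96
linear interpolation between t=1.050 (1.96140) and t=1.060 (1.94445) → t≈1.051

t = 1.051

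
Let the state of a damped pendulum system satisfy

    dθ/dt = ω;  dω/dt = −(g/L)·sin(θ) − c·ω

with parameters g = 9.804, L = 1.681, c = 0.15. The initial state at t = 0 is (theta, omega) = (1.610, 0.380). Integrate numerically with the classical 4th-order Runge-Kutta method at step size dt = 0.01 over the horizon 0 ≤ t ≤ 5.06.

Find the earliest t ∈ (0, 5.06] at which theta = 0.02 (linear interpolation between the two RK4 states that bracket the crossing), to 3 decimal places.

t = 0.853

t=0.000: state=(1.610, 0.380)
step 1 (dt=0.01): k1=(0.380, -5.885), k2=(0.351, -5.880), k3=(0.351, -5.880), k4=(0.321, -5.875); state += dt/6·(k1+2k2+2k3+k4)
t=0.010: state=(1.614, 0.321)
t=0.020: state=(1.616, 0.262)
t=0.030: state=(1.619, 0.204)
continuing one RK4 step at a time; state shown every 20 steps (Δt=0.2):
t=0.200: state=(1.570, -0.779)
t=0.400: state=(1.301, -1.894)
t=0.600: state=(0.823, -2.840)
t=0.800: state=(0.196, -3.314)
t=0.850: state=(0.030, -3.322)
next step: t=0.860: state=(-0.003, -3.318) — theta has crossed 0.02
linear interpolation between t=0.850 (0.03040) and t=0.860 (-0.00280) → t≈0.853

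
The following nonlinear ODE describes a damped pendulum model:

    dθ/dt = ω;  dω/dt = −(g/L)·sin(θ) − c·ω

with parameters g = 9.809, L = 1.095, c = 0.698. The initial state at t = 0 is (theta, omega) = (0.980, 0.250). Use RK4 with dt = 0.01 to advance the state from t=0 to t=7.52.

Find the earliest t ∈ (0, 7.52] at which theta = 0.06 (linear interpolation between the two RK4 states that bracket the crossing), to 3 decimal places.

t = 0.613

t=0.000: state=(0.980, 0.250)
step 1 (dt=0.01): k1=(0.250, -7.614), k2=(0.212, -7.594), k3=(0.212, -7.593), k4=(0.174, -7.572); state += dt/6·(k1+2k2+2k3+k4)
t=0.010: state=(0.982, 0.174)
t=0.020: state=(0.983, 0.099)
t=0.030: state=(0.984, 0.024)
continuing one RK4 step at a time; state shown every 25 steps (Δt=0.25):
t=0.250: state=(0.821, -1.439)
t=0.500: state=(0.327, -2.332)
t=0.610: state=(0.067, -2.343)
next step: t=0.620: state=(0.044, -2.332) — theta has crossed 0.06
linear interpolation between t=0.610 (0.06715) and t=0.620 (0.04377) → t≈0.613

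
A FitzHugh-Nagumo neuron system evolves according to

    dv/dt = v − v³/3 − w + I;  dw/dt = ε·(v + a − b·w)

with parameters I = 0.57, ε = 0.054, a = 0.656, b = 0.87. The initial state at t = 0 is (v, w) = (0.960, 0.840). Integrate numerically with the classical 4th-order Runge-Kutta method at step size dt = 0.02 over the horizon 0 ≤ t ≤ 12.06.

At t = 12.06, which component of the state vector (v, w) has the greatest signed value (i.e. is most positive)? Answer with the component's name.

t=0.000: state=(0.960, 0.840)
step 1 (dt=0.02): k1=(0.395, 0.048), k2=(0.395, 0.048), k3=(0.395, 0.048), k4=(0.395, 0.048); state += dt/6·(k1+2k2+2k3+k4)
t=0.020: state=(0.968, 0.841)
t=0.040: state=(0.976, 0.842)
t=0.060: state=(0.984, 0.843)
continuing one RK4 step at a time; state shown every 25 steps (Δt=0.5):
t=0.500: state=(1.149, 0.866)
t=1.000: state=(1.298, 0.896)
t=1.500: state=(1.391, 0.929)
t=2.000: state=(1.437, 0.963)
t=2.500: state=(1.451, 0.997)
t=3.000: state=(1.447, 1.030)
t=3.500: state=(1.431, 1.062)
t=4.000: state=(1.410, 1.092)
t=4.500: state=(1.385, 1.122)
t=5.000: state=(1.358, 1.150)
t=5.500: state=(1.329, 1.177)
t=6.000: state=(1.298, 1.202)
t=6.500: state=(1.266, 1.226)
t=7.000: state=(1.232, 1.248)
t=7.500: state=(1.196, 1.269)
t=8.000: state=(1.159, 1.288)
t=8.500: state=(1.118, 1.306)
t=9.000: state=(1.074, 1.323)
t=9.500: state=(1.026, 1.338)
t=10.000: state=(0.972, 1.351)
t=10.500: state=(0.910, 1.362)
t=11.000: state=(0.837, 1.371)
t=11.500: state=(0.748, 1.378)
t=12.000: state=(0.634, 1.382)
t=12.060: state=(0.618, 1.382)
compare at T: v=0.618, w=1.382

largest component: w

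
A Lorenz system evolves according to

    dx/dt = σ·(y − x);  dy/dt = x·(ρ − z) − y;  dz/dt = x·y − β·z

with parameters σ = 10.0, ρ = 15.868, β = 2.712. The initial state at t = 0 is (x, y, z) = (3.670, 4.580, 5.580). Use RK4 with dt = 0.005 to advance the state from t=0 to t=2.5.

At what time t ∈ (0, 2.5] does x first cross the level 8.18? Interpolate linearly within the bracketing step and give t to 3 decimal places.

t = 0.182

t=0.000: state=(3.670, 4.580, 5.580)
step 1 (dt=0.005): k1=(9.100, 33.177, 1.676), k2=(9.702, 33.313, 2.075), k3=(9.690, 33.324, 2.080), k4=(10.282, 33.470, 2.489); state += dt/6·(k1+2k2+2k3+k4)
t=0.005: state=(3.718, 4.747, 5.590)
t=0.010: state=(3.773, 4.915, 5.605)
t=0.015: state=(3.833, 5.085, 5.624)
continuing one RK4 step at a time; state shown every 20 steps (Δt=0.1):
t=0.100: state=(5.577, 8.331, 6.863)
t=0.180: state=(8.121, 11.513, 10.521)
next step: t=0.185: state=(8.290, 11.667, 10.852) — x has crossed 8.18
linear interpolation between t=0.180 (8.12057) and t=0.185 (8.28984) → t≈0.182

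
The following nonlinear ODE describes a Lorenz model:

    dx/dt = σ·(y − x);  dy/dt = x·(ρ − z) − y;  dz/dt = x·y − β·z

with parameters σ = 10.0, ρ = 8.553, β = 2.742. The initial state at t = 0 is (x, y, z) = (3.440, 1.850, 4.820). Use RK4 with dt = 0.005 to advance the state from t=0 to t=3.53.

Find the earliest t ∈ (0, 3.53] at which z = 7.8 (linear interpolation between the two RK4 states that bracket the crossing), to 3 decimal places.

t = 0.535

t=0.000: state=(3.440, 1.850, 4.820)
step 1 (dt=0.005): k1=(-15.900, 10.992, -6.852), k2=(-15.228, 10.874, -6.786), k3=(-15.247, 10.880, -6.784), k4=(-14.594, 10.767, -6.717); state += dt/6·(k1+2k2+2k3+k4)
t=0.005: state=(3.364, 1.904, 4.786)
t=0.010: state=(3.294, 1.958, 4.753)
t=0.015: state=(3.230, 2.010, 4.720)
continuing one RK4 step at a time; state shown every 40 steps (Δt=0.2):
t=0.200: state=(3.158, 3.777, 4.104)
t=0.400: state=(4.926, 5.918, 5.522)
t=0.535: state=(6.006, 6.480, 7.797)
next step: t=0.540: state=(6.029, 6.469, 7.884) — z has crossed 7.8
linear interpolation between t=0.535 (7.79667) and t=0.540 (7.88398) → t≈0.535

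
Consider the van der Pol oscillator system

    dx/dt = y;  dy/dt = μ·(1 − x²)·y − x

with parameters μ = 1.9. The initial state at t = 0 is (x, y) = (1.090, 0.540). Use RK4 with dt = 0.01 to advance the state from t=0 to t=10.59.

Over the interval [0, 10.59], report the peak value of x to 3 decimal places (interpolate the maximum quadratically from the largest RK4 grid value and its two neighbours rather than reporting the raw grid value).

t=0.000: state=(1.090, 0.540)
step 1 (dt=0.01): k1=(0.540, -1.283), k2=(0.534, -1.289), k3=(0.534, -1.289), k4=(0.527, -1.295); state += dt/6·(k1+2k2+2k3+k4)
t=0.010: state=(1.095, 0.527)
t=0.020: state=(1.101, 0.514)
t=0.030: state=(1.106, 0.501)
continuing one RK4 step at a time; state shown every 50 steps (Δt=0.5):
t=0.500: state=(1.194, -0.105)
t=1.000: state=(1.017, -0.592)
t=1.500: state=(0.568, -1.306)
t=2.000: state=(-0.502, -3.200)
t=2.500: state=(-1.873, -1.080)
t=3.000: state=(-1.945, 0.265)
t=3.500: state=(-1.774, 0.395)
t=4.000: state=(-1.554, 0.489)
t=4.500: state=(-1.272, 0.661)
t=5.000: state=(-0.853, 1.087)
t=5.500: state=(-0.025, 2.517)
t=6.000: state=(1.604, 2.610)
t=6.500: state=(2.014, -0.129)
t=7.000: state=(1.872, -0.358)
t=7.500: state=(1.674, -0.437)
t=8.000: state=(1.428, -0.557)
t=8.500: state=(1.095, -0.813)
t=9.000: state=(0.539, -1.560)
t=9.500: state=(-0.726, -3.621)
t=10.000: state=(-1.972, -0.624)
t=10.500: state=(-1.958, 0.297)
t=10.590: state=(-1.930, 0.324)
largest grid value and its neighbours: x(6.410)=2.01903, x(6.420)=2.01914, x(6.430)=2.01905
parabola through these three points peaks at t≈6.420 with x≈2.01914

max x = 2.019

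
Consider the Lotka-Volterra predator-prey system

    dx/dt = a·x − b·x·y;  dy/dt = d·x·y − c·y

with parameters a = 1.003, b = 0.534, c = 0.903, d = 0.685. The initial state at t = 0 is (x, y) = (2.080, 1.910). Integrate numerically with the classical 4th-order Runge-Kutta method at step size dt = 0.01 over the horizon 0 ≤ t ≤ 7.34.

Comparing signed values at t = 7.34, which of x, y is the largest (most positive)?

largest component: y

t=0.000: state=(2.080, 1.910)
step 1 (dt=0.01): k1=(-0.035, 0.997), k2=(-0.041, 0.999), k3=(-0.041, 0.999), k4=(-0.046, 1.001); state += dt/6·(k1+2k2+2k3+k4)
t=0.010: state=(2.080, 1.920)
t=0.020: state=(2.079, 1.930)
t=0.030: state=(2.078, 1.940)
continuing one RK4 step at a time; state shown every 25 steps (Δt=0.25):
t=0.250: state=(2.036, 2.170)
t=0.500: state=(1.924, 2.433)
t=0.750: state=(1.758, 2.662)
t=1.000: state=(1.565, 2.824)
t=1.250: state=(1.371, 2.897)
t=1.500: state=(1.197, 2.879)
t=1.750: state=(1.053, 2.784)
t=2.000: state=(0.942, 2.635)
t=2.250: state=(0.862, 2.452)
t=2.500: state=(0.809, 2.257)
t=2.750: state=(0.779, 2.063)
t=3.000: state=(0.770, 1.879)
t=3.250: state=(0.778, 1.711)
t=3.500: state=(0.804, 1.563)
t=3.750: state=(0.846, 1.436)
t=4.000: state=(0.904, 1.331)
t=4.250: state=(0.978, 1.247)
t=4.500: state=(1.069, 1.186)
t=4.750: state=(1.176, 1.146)
t=5.000: state=(1.298, 1.130)
t=5.250: state=(1.434, 1.139)
t=5.500: state=(1.579, 1.177)
t=5.750: state=(1.727, 1.246)
t=6.000: state=(1.867, 1.353)
t=6.250: state=(1.984, 1.502)
t=6.500: state=(2.060, 1.695)
t=6.750: state=(2.079, 1.930)
t=7.000: state=(2.029, 2.191)
t=7.250: state=(1.912, 2.453)
t=7.340: state=(1.856, 2.540)
compare at T: x=1.856, y=2.540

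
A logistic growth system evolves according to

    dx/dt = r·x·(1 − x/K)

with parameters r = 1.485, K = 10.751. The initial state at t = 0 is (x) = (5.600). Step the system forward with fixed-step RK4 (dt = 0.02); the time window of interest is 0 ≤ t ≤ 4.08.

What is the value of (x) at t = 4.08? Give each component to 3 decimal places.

t=0.000: state=(5.600)
step 1 (dt=0.02): k1=(3.984), k2=(3.982), k3=(3.982), k4=(3.979); state += dt/6·(k1+2k2+2k3+k4)
t=0.020: state=(5.680)
t=0.040: state=(5.759)
t=0.060: state=(5.838)
continuing one RK4 step at a time; state shown every 10 steps (Δt=0.2):
t=0.200: state=(6.386)
t=0.400: state=(7.130)
t=0.600: state=(7.806)
t=0.800: state=(8.397)
t=1.000: state=(8.897)
t=1.200: state=(9.310)
t=1.400: state=(9.642)
t=1.600: state=(9.904)
t=1.800: state=(10.109)
t=2.000: state=(10.267)
t=2.200: state=(10.387)
t=2.400: state=(10.478)
t=2.600: state=(10.547)
t=2.800: state=(10.599)
t=3.000: state=(10.637)
t=3.200: state=(10.666)
t=3.400: state=(10.688)
t=3.600: state=(10.704)
t=3.800: state=(10.716)
t=4.000: state=(10.725)
t=4.080: state=(10.728)

(x) = (10.728)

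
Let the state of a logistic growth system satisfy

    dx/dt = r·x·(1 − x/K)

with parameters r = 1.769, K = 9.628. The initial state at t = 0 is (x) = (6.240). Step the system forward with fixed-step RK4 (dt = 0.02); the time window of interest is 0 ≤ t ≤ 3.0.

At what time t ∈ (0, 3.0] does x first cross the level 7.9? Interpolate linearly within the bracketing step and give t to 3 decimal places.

t = 0.514

t=0.000: state=(6.240)
step 1 (dt=0.02): k1=(3.884), k2=(3.864), k3=(3.864), k4=(3.843); state += dt/6·(k1+2k2+2k3+k4)
t=0.020: state=(6.317)
t=0.040: state=(6.394)
t=0.060: state=(6.469)
continuing one RK4 step at a time; state shown every 5 steps (Δt=0.1):
t=0.100: state=(6.618)
t=0.200: state=(6.971)
t=0.300: state=(7.297)
t=0.400: state=(7.596)
t=0.500: state=(7.865)
next step: t=0.520: state=(7.915) — x has crossed 7.9
linear interpolation between t=0.500 (7.86476) and t=0.520 (7.91515) → t≈0.514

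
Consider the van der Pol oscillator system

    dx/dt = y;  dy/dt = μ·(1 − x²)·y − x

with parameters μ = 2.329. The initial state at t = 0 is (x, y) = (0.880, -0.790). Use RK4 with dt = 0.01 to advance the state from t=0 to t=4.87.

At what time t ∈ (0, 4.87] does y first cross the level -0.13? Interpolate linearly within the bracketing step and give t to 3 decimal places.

t = 1.389

t=0.000: state=(0.880, -0.790)
step 1 (dt=0.01): k1=(-0.790, -1.295), k2=(-0.796, -1.307), k3=(-0.797, -1.308), k4=(-0.803, -1.320); state += dt/6·(k1+2k2+2k3+k4)
t=0.010: state=(0.872, -0.803)
t=0.020: state=(0.864, -0.816)
t=0.030: state=(0.856, -0.830)
continuing one RK4 step at a time; state shown every 20 steps (Δt=0.2):
t=0.200: state=(0.692, -1.114)
t=0.400: state=(0.420, -1.662)
t=0.600: state=(-0.001, -2.629)
t=0.800: state=(-0.655, -3.873)
t=1.000: state=(-1.434, -3.406)
t=1.200: state=(-1.888, -1.185)
t=1.380: state=(-1.993, -0.158)
next step: t=1.390: state=(-1.995, -0.128) — y has crossed -0.13
linear interpolation between t=1.380 (-0.15771) and t=1.390 (-0.12789) → t≈1.389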